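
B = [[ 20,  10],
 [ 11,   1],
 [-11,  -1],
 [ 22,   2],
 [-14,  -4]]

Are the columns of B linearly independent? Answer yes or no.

yes

Row reduce B to echelon form.
R2 ← R2 − (11/20)·R1: [0, -9/2]
R3 ← R3 + (11/20)·R1: [0, 9/2]
R4 ← R4 − (11/10)·R1: [0, -9]
R5 ← R5 + (7/10)·R1: [0, 3]
R3 ← R3 + R2: [0, 0]
R4 ← R4 − (2)·R2: [0, 0]
R5 ← R5 + (2/3)·R2: [0, 0]
2 pivots among 2 columns.
Every column is a pivot column, so the columns are linearly independent.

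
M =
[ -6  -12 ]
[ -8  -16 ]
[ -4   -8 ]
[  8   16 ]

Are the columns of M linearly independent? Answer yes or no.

no

Row reduce M to echelon form.
R2 ← R2 − (4/3)·R1: [0, 0]
R3 ← R3 − (2/3)·R1: [0, 0]
R4 ← R4 + (4/3)·R1: [0, 0]
1 pivot among 2 columns.
Only 1 < 2 pivot columns, so the columns are linearly dependent.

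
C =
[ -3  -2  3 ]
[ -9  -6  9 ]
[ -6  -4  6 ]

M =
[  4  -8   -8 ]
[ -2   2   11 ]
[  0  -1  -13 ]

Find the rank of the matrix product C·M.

1

First compute CM:
[[ -8,  17, -37],
 [-24,  51, -111],
 [-16,  34, -74]]
Now row reduce the product.
R2 ← R2 − (3)·R1: [0, 0, 0]
R3 ← R3 − (2)·R1: [0, 0, 0]
1 nonzero row, so rank(CM) = 1.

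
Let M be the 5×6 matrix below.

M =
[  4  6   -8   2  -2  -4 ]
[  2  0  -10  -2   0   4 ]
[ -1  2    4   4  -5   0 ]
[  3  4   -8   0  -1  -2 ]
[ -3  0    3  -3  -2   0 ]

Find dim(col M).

4

Row reduce to echelon form.
R2 ← R2 − (1/2)·R1: [0, -3, -6, -3, 1, 6]
R3 ← R3 + (1/4)·R1: [0, 7/2, 2, 9/2, -11/2, -1]
R4 ← R4 − (3/4)·R1: [0, -1/2, -2, -3/2, 1/2, 1]
R5 ← R5 + (3/4)·R1: [0, 9/2, -3, -3/2, -7/2, -3]
R3 ← R3 + (7/6)·R2: [0, 0, -5, 1, -13/3, 6]
R4 ← R4 − (1/6)·R2: [0, 0, -1, -1, 1/3, 0]
R5 ← R5 + (3/2)·R2: [0, 0, -12, -6, -2, 6]
R4 ← R4 − (1/5)·R3: [0, 0, 0, -6/5, 6/5, -6/5]
R5 ← R5 − (12/5)·R3: [0, 0, 0, -42/5, 42/5, -42/5]
R5 ← R5 − (7)·R4: [0, 0, 0, 0, 0, 0]
Echelon form has 4 nonzero rows, so rank(M) = 4.
The column space has dimension equal to the rank: 4.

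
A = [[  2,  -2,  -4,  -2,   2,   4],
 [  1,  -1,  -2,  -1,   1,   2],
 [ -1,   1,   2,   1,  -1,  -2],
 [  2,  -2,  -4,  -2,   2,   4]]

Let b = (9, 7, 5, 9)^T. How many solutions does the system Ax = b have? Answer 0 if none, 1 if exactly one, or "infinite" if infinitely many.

Row reduce the augmented matrix [A | b].
R2 ← R2 − (1/2)·R1: [0, 0, 0, 0, 0, 0, 5/2]
R3 ← R3 + (1/2)·R1: [0, 0, 0, 0, 0, 0, 19/2]
R4 ← R4 − R1: [0, 0, 0, 0, 0, 0, 0]
R3 ← R3 − (19/5)·R2: [0, 0, 0, 0, 0, 0, 0]
The echelon form has 2 nonzero rows; the last pivot sits in the augmented column, so rank(A) = 1 but rank([A|b]) = 2.
Since the ranks differ, the system is inconsistent.
It has no solutions.

0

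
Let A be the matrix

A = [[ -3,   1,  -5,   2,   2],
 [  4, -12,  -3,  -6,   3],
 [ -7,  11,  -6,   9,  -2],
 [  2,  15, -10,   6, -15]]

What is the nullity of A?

Row reduce to echelon form.
R2 ← R2 + (4/3)·R1: [0, -32/3, -29/3, -10/3, 17/3]
R3 ← R3 − (7/3)·R1: [0, 26/3, 17/3, 13/3, -20/3]
R4 ← R4 + (2/3)·R1: [0, 47/3, -40/3, 22/3, -41/3]
R3 ← R3 + (13/16)·R2: [0, 0, -35/16, 13/8, -33/16]
R4 ← R4 + (47/32)·R2: [0, 0, -881/32, 39/16, -171/32]
R4 ← R4 − (881/70)·R3: [0, 0, 0, -1261/70, 1443/70]
4 nonzero rows, so rank(A) = 4.
A has 5 columns; by rank–nullity, nullity = 5 − 4 = 1.

1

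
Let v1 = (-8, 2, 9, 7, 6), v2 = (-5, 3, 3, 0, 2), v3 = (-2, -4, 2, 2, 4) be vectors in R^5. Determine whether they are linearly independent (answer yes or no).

yes

Form the matrix with these vectors as rows and row reduce.
R2 ← R2 − (5/8)·R1: [0, 7/4, -21/8, -35/8, -7/4]
R3 ← R3 − (1/4)·R1: [0, -9/2, -1/4, 1/4, 5/2]
R3 ← R3 + (18/7)·R2: [0, 0, -7, -11, -2]
3 nonzero rows, so the 3 vectors span a space of dimension 3.
Since 3 = 3, the vectors are linearly independent.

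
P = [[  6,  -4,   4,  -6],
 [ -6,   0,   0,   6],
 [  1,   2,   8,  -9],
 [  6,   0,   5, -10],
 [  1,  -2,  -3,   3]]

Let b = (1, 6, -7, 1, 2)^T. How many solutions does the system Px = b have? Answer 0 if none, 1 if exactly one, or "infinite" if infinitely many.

0

Row reduce the augmented matrix [P | b].
R2 ← R2 + R1: [0, -4, 4, 0, 7]
R3 ← R3 − (1/6)·R1: [0, 8/3, 22/3, -8, -43/6]
R4 ← R4 − R1: [0, 4, 1, -4, 0]
R5 ← R5 − (1/6)·R1: [0, -4/3, -11/3, 4, 11/6]
R3 ← R3 + (2/3)·R2: [0, 0, 10, -8, -5/2]
R4 ← R4 + R2: [0, 0, 5, -4, 7]
R5 ← R5 − (1/3)·R2: [0, 0, -5, 4, -1/2]
R4 ← R4 − (1/2)·R3: [0, 0, 0, 0, 33/4]
R5 ← R5 + (1/2)·R3: [0, 0, 0, 0, -7/4]
R5 ← R5 + (7/33)·R4: [0, 0, 0, 0, 0]
The echelon form has 4 nonzero rows; the last pivot sits in the augmented column, so rank(P) = 3 but rank([P|b]) = 4.
Since the ranks differ, the system is inconsistent.
It has no solutions.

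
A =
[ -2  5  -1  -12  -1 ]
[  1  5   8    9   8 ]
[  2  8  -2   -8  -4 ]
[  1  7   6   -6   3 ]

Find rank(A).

4

Row reduce to echelon form.
R2 ← R2 + (1/2)·R1: [0, 15/2, 15/2, 3, 15/2]
R3 ← R3 + R1: [0, 13, -3, -20, -5]
R4 ← R4 + (1/2)·R1: [0, 19/2, 11/2, -12, 5/2]
R3 ← R3 − (26/15)·R2: [0, 0, -16, -126/5, -18]
R4 ← R4 − (19/15)·R2: [0, 0, -4, -79/5, -7]
R4 ← R4 − (1/4)·R3: [0, 0, 0, -19/2, -5/2]
Echelon form has 4 nonzero rows, so rank(A) = 4.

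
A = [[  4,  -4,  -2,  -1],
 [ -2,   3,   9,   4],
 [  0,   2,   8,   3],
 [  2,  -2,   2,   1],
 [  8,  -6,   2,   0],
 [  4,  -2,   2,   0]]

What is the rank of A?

3

Row reduce to echelon form.
R2 ← R2 + (1/2)·R1: [0, 1, 8, 7/2]
R4 ← R4 − (1/2)·R1: [0, 0, 3, 3/2]
R5 ← R5 − (2)·R1: [0, 2, 6, 2]
R6 ← R6 − R1: [0, 2, 4, 1]
R3 ← R3 − (2)·R2: [0, 0, -8, -4]
R5 ← R5 − (2)·R2: [0, 0, -10, -5]
R6 ← R6 − (2)·R2: [0, 0, -12, -6]
R4 ← R4 + (3/8)·R3: [0, 0, 0, 0]
R5 ← R5 − (5/4)·R3: [0, 0, 0, 0]
R6 ← R6 − (3/2)·R3: [0, 0, 0, 0]
Echelon form has 3 nonzero rows, so rank(A) = 3.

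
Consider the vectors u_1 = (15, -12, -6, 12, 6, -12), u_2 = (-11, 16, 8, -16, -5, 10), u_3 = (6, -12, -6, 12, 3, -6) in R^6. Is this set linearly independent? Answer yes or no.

Form the matrix with these vectors as rows and row reduce.
R2 ← R2 + (11/15)·R1: [0, 36/5, 18/5, -36/5, -3/5, 6/5]
R3 ← R3 − (2/5)·R1: [0, -36/5, -18/5, 36/5, 3/5, -6/5]
R3 ← R3 + R2: [0, 0, 0, 0, 0, 0]
2 nonzero rows, so the 3 vectors span a space of dimension 2.
Since 2 < 3, the vectors are linearly dependent.

no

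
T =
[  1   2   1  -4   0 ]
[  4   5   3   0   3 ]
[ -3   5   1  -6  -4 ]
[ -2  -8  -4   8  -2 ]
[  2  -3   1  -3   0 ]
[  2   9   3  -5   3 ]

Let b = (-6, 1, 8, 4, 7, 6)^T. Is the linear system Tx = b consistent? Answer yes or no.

no

Row reduce the augmented matrix [T | b].
R2 ← R2 − (4)·R1: [0, -3, -1, 16, 3, 25]
R3 ← R3 + (3)·R1: [0, 11, 4, -18, -4, -10]
R4 ← R4 + (2)·R1: [0, -4, -2, 0, -2, -8]
R5 ← R5 − (2)·R1: [0, -7, -1, 5, 0, 19]
R6 ← R6 − (2)·R1: [0, 5, 1, 3, 3, 18]
R3 ← R3 + (11/3)·R2: [0, 0, 1/3, 122/3, 7, 245/3]
R4 ← R4 − (4/3)·R2: [0, 0, -2/3, -64/3, -6, -124/3]
R5 ← R5 − (7/3)·R2: [0, 0, 4/3, -97/3, -7, -118/3]
R6 ← R6 + (5/3)·R2: [0, 0, -2/3, 89/3, 8, 179/3]
R4 ← R4 + (2)·R3: [0, 0, 0, 60, 8, 122]
R5 ← R5 − (4)·R3: [0, 0, 0, -195, -35, -366]
R6 ← R6 + (2)·R3: [0, 0, 0, 111, 22, 223]
R5 ← R5 + (13/4)·R4: [0, 0, 0, 0, -9, 61/2]
R6 ← R6 − (37/20)·R4: [0, 0, 0, 0, 36/5, -27/10]
R6 ← R6 + (4/5)·R5: [0, 0, 0, 0, 0, 217/10]
The echelon form has 6 nonzero rows; the last pivot sits in the augmented column, so rank(T) = 5 but rank([T|b]) = 6.
Since the ranks differ, the system is inconsistent.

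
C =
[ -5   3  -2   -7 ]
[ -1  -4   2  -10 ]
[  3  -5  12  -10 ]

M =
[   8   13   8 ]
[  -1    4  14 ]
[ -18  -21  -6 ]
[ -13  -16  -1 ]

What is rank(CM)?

First compute CM:
[[ 84, 101,  21],
 [ 90,  89, -66],
 [-57, -73, -108]]
Now row reduce the product.
R2 ← R2 − (15/14)·R1: [0, -269/14, -177/2]
R3 ← R3 + (19/28)·R1: [0, -125/28, -375/4]
R3 ← R3 − (125/538)·R2: [0, 0, -39375/538]
3 nonzero rows, so rank(CM) = 3.

3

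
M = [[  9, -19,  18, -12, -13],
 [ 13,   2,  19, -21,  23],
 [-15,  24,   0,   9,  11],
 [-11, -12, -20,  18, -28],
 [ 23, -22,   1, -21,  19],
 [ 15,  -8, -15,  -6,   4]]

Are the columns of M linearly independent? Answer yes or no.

Row reduce M to echelon form.
R2 ← R2 − (13/9)·R1: [0, 265/9, -7, -11/3, 376/9]
R3 ← R3 + (5/3)·R1: [0, -23/3, 30, -11, -32/3]
R4 ← R4 + (11/9)·R1: [0, -317/9, 2, 10/3, -395/9]
R5 ← R5 − (23/9)·R1: [0, 239/9, -45, 29/3, 470/9]
R6 ← R6 − (5/3)·R1: [0, 71/3, -45, 14, 77/3]
R3 ← R3 + (69/265)·R2: [0, 0, 7467/265, -3168/265, 56/265]
R4 ← R4 + (317/265)·R2: [0, 0, -1689/265, -279/265, 1613/265]
R5 ← R5 − (239/265)·R2: [0, 0, -10252/265, 3438/265, 3854/265]
R6 ← R6 − (213/265)·R2: [0, 0, -10434/265, 4491/265, -2097/265]
R4 ← R4 + (563/2489)·R3: [0, 0, 0, -9351/2489, 15269/2489]
R5 ← R5 + (10252/7467)·R3: [0, 0, 0, -8562/2489, 110762/7467]
R6 ← R6 + (3478/2489)·R3: [0, 0, 0, 603/2489, -18961/2489]
R5 ← R5 − (2854/3117)·R4: [0, 0, 0, 0, 9576/1039]
R6 ← R6 + (67/1039)·R4: [0, 0, 0, 0, -7504/1039]
R6 ← R6 + (134/171)·R5: [0, 0, 0, 0, 0]
5 pivots among 5 columns.
Every column is a pivot column, so the columns are linearly independent.

yes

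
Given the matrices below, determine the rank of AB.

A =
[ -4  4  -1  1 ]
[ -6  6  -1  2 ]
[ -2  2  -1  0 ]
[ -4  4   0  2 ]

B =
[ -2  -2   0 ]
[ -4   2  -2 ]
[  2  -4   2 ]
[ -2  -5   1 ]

First compute AB:
[[-12,  15,  -9],
 [-18,  18, -12],
 [ -6,  12,  -6],
 [-12,   6,  -6]]
Now row reduce the product.
R2 ← R2 − (3/2)·R1: [0, -9/2, 3/2]
R3 ← R3 − (1/2)·R1: [0, 9/2, -3/2]
R4 ← R4 − R1: [0, -9, 3]
R3 ← R3 + R2: [0, 0, 0]
R4 ← R4 − (2)·R2: [0, 0, 0]
2 nonzero rows, so rank(AB) = 2.

2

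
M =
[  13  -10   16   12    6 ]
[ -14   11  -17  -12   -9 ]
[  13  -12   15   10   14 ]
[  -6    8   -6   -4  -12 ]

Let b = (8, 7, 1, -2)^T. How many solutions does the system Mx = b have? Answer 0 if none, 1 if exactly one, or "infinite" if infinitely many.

0

Row reduce the augmented matrix [M | b].
R2 ← R2 + (14/13)·R1: [0, 3/13, 3/13, 12/13, -33/13, 203/13]
R3 ← R3 − R1: [0, -2, -1, -2, 8, -7]
R4 ← R4 + (6/13)·R1: [0, 44/13, 18/13, 20/13, -120/13, 22/13]
R3 ← R3 + (26/3)·R2: [0, 0, 1, 6, -14, 385/3]
R4 ← R4 − (44/3)·R2: [0, 0, -2, -12, 28, -682/3]
R4 ← R4 + (2)·R3: [0, 0, 0, 0, 0, 88/3]
The echelon form has 4 nonzero rows; the last pivot sits in the augmented column, so rank(M) = 3 but rank([M|b]) = 4.
Since the ranks differ, the system is inconsistent.
It has no solutions.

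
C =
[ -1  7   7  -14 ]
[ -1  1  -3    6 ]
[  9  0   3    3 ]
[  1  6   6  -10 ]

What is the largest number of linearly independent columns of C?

Row reduce to echelon form.
R2 ← R2 − R1: [0, -6, -10, 20]
R3 ← R3 + (9)·R1: [0, 63, 66, -123]
R4 ← R4 + R1: [0, 13, 13, -24]
R3 ← R3 + (21/2)·R2: [0, 0, -39, 87]
R4 ← R4 + (13/6)·R2: [0, 0, -26/3, 58/3]
R4 ← R4 − (2/9)·R3: [0, 0, 0, 0]
Echelon form has 3 nonzero rows, so rank(C) = 3.
The rank gives the maximum number of linearly independent columns: 3.

3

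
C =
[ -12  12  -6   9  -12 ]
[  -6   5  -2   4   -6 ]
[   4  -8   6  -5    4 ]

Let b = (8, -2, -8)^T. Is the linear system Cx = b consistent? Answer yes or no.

no

Row reduce the augmented matrix [C | b].
R2 ← R2 − (1/2)·R1: [0, -1, 1, -1/2, 0, -6]
R3 ← R3 + (1/3)·R1: [0, -4, 4, -2, 0, -16/3]
R3 ← R3 − (4)·R2: [0, 0, 0, 0, 0, 56/3]
The echelon form has 3 nonzero rows; the last pivot sits in the augmented column, so rank(C) = 2 but rank([C|b]) = 3.
Since the ranks differ, the system is inconsistent.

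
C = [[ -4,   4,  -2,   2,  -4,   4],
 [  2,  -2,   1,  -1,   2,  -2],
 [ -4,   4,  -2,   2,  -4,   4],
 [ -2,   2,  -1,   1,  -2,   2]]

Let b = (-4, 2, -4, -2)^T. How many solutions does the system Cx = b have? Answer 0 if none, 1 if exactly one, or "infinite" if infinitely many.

Row reduce the augmented matrix [C | b].
R2 ← R2 + (1/2)·R1: [0, 0, 0, 0, 0, 0, 0]
R3 ← R3 − R1: [0, 0, 0, 0, 0, 0, 0]
R4 ← R4 − (1/2)·R1: [0, 0, 0, 0, 0, 0, 0]
The echelon form has 1 nonzero rows, and every pivot lies in the first 6 columns, so rank(C) = rank([C|b]) = 1.
The system is consistent.
rank = 1 < 6 unknowns, so there are infinitely many solutions.

infinite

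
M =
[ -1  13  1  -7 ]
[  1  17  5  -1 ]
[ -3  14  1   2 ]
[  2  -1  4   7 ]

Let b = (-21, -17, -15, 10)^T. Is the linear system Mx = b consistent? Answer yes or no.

Row reduce the augmented matrix [M | b].
R2 ← R2 + R1: [0, 30, 6, -8, -38]
R3 ← R3 − (3)·R1: [0, -25, -2, 23, 48]
R4 ← R4 + (2)·R1: [0, 25, 6, -7, -32]
R3 ← R3 + (5/6)·R2: [0, 0, 3, 49/3, 49/3]
R4 ← R4 − (5/6)·R2: [0, 0, 1, -1/3, -1/3]
R4 ← R4 − (1/3)·R3: [0, 0, 0, -52/9, -52/9]
The echelon form has 4 nonzero rows, and every pivot lies in the first 4 columns, so rank(M) = rank([M|b]) = 4.
The system is consistent.

yes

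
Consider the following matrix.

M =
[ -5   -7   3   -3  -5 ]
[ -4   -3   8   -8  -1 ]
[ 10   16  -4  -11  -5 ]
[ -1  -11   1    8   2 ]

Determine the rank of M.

4

Row reduce to echelon form.
R2 ← R2 − (4/5)·R1: [0, 13/5, 28/5, -28/5, 3]
R3 ← R3 + (2)·R1: [0, 2, 2, -17, -15]
R4 ← R4 − (1/5)·R1: [0, -48/5, 2/5, 43/5, 3]
R3 ← R3 − (10/13)·R2: [0, 0, -30/13, -165/13, -225/13]
R4 ← R4 + (48/13)·R2: [0, 0, 274/13, -157/13, 183/13]
R4 ← R4 + (137/15)·R3: [0, 0, 0, -128, -144]
Echelon form has 4 nonzero rows, so rank(M) = 4.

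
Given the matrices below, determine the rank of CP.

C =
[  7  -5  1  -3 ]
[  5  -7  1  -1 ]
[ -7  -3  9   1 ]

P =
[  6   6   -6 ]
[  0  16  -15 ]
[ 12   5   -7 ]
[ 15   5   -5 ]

3

First compute CP:
[[  9, -48,  41],
 [ 27, -82,  73],
 [ 81, -40,  19]]
Now row reduce the product.
R2 ← R2 − (3)·R1: [0, 62, -50]
R3 ← R3 − (9)·R1: [0, 392, -350]
R3 ← R3 − (196/31)·R2: [0, 0, -1050/31]
3 nonzero rows, so rank(CP) = 3.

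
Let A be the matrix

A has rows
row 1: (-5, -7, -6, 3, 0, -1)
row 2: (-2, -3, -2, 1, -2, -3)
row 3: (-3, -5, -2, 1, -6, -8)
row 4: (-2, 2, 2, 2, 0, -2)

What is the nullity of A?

2

Row reduce to echelon form.
R2 ← R2 − (2/5)·R1: [0, -1/5, 2/5, -1/5, -2, -13/5]
R3 ← R3 − (3/5)·R1: [0, -4/5, 8/5, -4/5, -6, -37/5]
R4 ← R4 − (2/5)·R1: [0, 24/5, 22/5, 4/5, 0, -8/5]
R3 ← R3 − (4)·R2: [0, 0, 0, 0, 2, 3]
R4 ← R4 + (24)·R2: [0, 0, 14, -4, -48, -64]
Swap R3 ↔ R4
4 nonzero rows, so rank(A) = 4.
A has 6 columns; by rank–nullity, nullity = 6 − 4 = 2.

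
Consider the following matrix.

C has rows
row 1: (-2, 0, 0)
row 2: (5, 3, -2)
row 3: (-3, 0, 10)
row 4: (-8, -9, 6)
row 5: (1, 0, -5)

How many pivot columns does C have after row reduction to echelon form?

3

Row reduce to echelon form.
R2 ← R2 + (5/2)·R1: [0, 3, -2]
R3 ← R3 − (3/2)·R1: [0, 0, 10]
R4 ← R4 − (4)·R1: [0, -9, 6]
R5 ← R5 + (1/2)·R1: [0, 0, -5]
R4 ← R4 + (3)·R2: [0, 0, 0]
R5 ← R5 + (1/2)·R3: [0, 0, 0]
Echelon form has 3 nonzero rows, so rank(C) = 3.
Each nonzero row contributes one pivot column: 3 pivot columns.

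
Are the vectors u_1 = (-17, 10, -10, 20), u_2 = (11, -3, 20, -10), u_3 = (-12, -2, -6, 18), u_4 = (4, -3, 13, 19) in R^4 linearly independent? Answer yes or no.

yes

Form the matrix with these vectors as rows and row reduce.
R2 ← R2 + (11/17)·R1: [0, 59/17, 230/17, 50/17]
R3 ← R3 − (12/17)·R1: [0, -154/17, 18/17, 66/17]
R4 ← R4 + (4/17)·R1: [0, -11/17, 181/17, 403/17]
R3 ← R3 + (154/59)·R2: [0, 0, 2146/59, 682/59]
R4 ← R4 + (11/59)·R2: [0, 0, 777/59, 1431/59]
R4 ← R4 − (21/58)·R3: [0, 0, 0, 582/29]
4 nonzero rows, so the 4 vectors span a space of dimension 4.
Since 4 = 4, the vectors are linearly independent.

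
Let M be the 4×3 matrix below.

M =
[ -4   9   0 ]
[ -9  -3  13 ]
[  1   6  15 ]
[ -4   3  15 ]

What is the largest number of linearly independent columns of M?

Row reduce to echelon form.
R2 ← R2 − (9/4)·R1: [0, -93/4, 13]
R3 ← R3 + (1/4)·R1: [0, 33/4, 15]
R4 ← R4 − R1: [0, -6, 15]
R3 ← R3 + (11/31)·R2: [0, 0, 608/31]
R4 ← R4 − (8/31)·R2: [0, 0, 361/31]
R4 ← R4 − (19/32)·R3: [0, 0, 0]
Echelon form has 3 nonzero rows, so rank(M) = 3.
The rank gives the maximum number of linearly independent columns: 3.

3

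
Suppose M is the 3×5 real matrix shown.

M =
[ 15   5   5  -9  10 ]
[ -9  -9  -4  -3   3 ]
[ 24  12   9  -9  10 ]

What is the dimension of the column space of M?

Row reduce to echelon form.
R2 ← R2 + (3/5)·R1: [0, -6, -1, -42/5, 9]
R3 ← R3 − (8/5)·R1: [0, 4, 1, 27/5, -6]
R3 ← R3 + (2/3)·R2: [0, 0, 1/3, -1/5, 0]
Echelon form has 3 nonzero rows, so rank(M) = 3.
The column space has dimension equal to the rank: 3.

3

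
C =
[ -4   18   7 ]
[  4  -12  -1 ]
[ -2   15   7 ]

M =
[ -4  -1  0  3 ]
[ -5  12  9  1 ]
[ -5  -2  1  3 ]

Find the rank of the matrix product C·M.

3

First compute CM:
[[-109, 206, 169,  27],
 [ 49, -146, -109,  -3],
 [-102, 168, 142,  30]]
Now row reduce the product.
R2 ← R2 + (49/109)·R1: [0, -5820/109, -3600/109, 996/109]
R3 ← R3 − (102/109)·R1: [0, -2700/109, -1760/109, 516/109]
R3 ← R3 − (45/97)·R2: [0, 0, -80/97, 48/97]
3 nonzero rows, so rank(CM) = 3.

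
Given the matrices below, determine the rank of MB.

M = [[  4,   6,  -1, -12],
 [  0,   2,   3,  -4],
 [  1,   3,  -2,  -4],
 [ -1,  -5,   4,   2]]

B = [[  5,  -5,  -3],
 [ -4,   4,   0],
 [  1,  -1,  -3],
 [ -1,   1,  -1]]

2

First compute MB:
[[  7,  -7,   3],
 [ -1,   1,  -5],
 [ -5,   5,   7],
 [ 17, -17, -11]]
Now row reduce the product.
R2 ← R2 + (1/7)·R1: [0, 0, -32/7]
R3 ← R3 + (5/7)·R1: [0, 0, 64/7]
R4 ← R4 − (17/7)·R1: [0, 0, -128/7]
R3 ← R3 + (2)·R2: [0, 0, 0]
R4 ← R4 − (4)·R2: [0, 0, 0]
2 nonzero rows, so rank(MB) = 2.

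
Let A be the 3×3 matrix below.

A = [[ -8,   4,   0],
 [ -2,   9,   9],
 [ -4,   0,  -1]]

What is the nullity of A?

0

Row reduce to echelon form.
R2 ← R2 − (1/4)·R1: [0, 8, 9]
R3 ← R3 − (1/2)·R1: [0, -2, -1]
R3 ← R3 + (1/4)·R2: [0, 0, 5/4]
3 nonzero rows, so rank(A) = 3.
A has 3 columns; by rank–nullity, nullity = 3 − 3 = 0.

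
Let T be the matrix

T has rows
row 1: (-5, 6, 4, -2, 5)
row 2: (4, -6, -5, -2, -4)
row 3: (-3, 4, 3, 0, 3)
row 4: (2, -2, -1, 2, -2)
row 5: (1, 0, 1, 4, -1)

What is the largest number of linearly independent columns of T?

2

Row reduce to echelon form.
R2 ← R2 + (4/5)·R1: [0, -6/5, -9/5, -18/5, 0]
R3 ← R3 − (3/5)·R1: [0, 2/5, 3/5, 6/5, 0]
R4 ← R4 + (2/5)·R1: [0, 2/5, 3/5, 6/5, 0]
R5 ← R5 + (1/5)·R1: [0, 6/5, 9/5, 18/5, 0]
R3 ← R3 + (1/3)·R2: [0, 0, 0, 0, 0]
R4 ← R4 + (1/3)·R2: [0, 0, 0, 0, 0]
R5 ← R5 + R2: [0, 0, 0, 0, 0]
Echelon form has 2 nonzero rows, so rank(T) = 2.
The rank gives the maximum number of linearly independent columns: 2.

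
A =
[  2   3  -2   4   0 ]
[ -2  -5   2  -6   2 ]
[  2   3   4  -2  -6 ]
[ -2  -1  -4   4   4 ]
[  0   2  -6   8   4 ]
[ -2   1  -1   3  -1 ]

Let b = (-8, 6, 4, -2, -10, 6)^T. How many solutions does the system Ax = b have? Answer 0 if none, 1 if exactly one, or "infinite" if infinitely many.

Row reduce the augmented matrix [A | b].
R2 ← R2 + R1: [0, -2, 0, -2, 2, -2]
R3 ← R3 − R1: [0, 0, 6, -6, -6, 12]
R4 ← R4 + R1: [0, 2, -6, 8, 4, -10]
R6 ← R6 + R1: [0, 4, -3, 7, -1, -2]
R4 ← R4 + R2: [0, 0, -6, 6, 6, -12]
R5 ← R5 + R2: [0, 0, -6, 6, 6, -12]
R6 ← R6 + (2)·R2: [0, 0, -3, 3, 3, -6]
R4 ← R4 + R3: [0, 0, 0, 0, 0, 0]
R5 ← R5 + R3: [0, 0, 0, 0, 0, 0]
R6 ← R6 + (1/2)·R3: [0, 0, 0, 0, 0, 0]
The echelon form has 3 nonzero rows, and every pivot lies in the first 5 columns, so rank(A) = rank([A|b]) = 3.
The system is consistent.
rank = 3 < 5 unknowns, so there are infinitely many solutions.

infinite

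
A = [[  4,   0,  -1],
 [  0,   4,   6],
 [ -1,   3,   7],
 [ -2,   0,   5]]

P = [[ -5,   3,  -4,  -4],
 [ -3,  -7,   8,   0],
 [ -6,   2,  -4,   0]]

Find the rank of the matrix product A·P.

First compute AP:
[[-14,  10, -12, -16],
 [-48, -16,   8,   0],
 [-46, -10,   0,   4],
 [-20,   4, -12,   8]]
Now row reduce the product.
R2 ← R2 − (24/7)·R1: [0, -352/7, 344/7, 384/7]
R3 ← R3 − (23/7)·R1: [0, -300/7, 276/7, 396/7]
R4 ← R4 − (10/7)·R1: [0, -72/7, 36/7, 216/7]
R3 ← R3 − (75/88)·R2: [0, 0, -27/11, 108/11]
R4 ← R4 − (9/44)·R2: [0, 0, -54/11, 216/11]
R4 ← R4 − (2)·R3: [0, 0, 0, 0]
3 nonzero rows, so rank(AP) = 3.

3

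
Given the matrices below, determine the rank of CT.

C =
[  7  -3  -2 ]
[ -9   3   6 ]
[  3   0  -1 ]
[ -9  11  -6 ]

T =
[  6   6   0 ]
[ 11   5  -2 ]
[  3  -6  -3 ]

First compute CT:
[[  3,  39,  12],
 [ -3, -75, -24],
 [ 15,  24,   3],
 [ 49,  37,  -4]]
Now row reduce the product.
R2 ← R2 + R1: [0, -36, -12]
R3 ← R3 − (5)·R1: [0, -171, -57]
R4 ← R4 − (49/3)·R1: [0, -600, -200]
R3 ← R3 − (19/4)·R2: [0, 0, 0]
R4 ← R4 − (50/3)·R2: [0, 0, 0]
2 nonzero rows, so rank(CT) = 2.

2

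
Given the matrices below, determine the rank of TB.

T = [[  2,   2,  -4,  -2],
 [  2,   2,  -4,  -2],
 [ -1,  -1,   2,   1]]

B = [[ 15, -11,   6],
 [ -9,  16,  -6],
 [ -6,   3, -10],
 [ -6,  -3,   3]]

First compute TB:
[[ 48,   4,  34],
 [ 48,   4,  34],
 [-24,  -2, -17]]
Now row reduce the product.
R2 ← R2 − R1: [0, 0, 0]
R3 ← R3 + (1/2)·R1: [0, 0, 0]
1 nonzero row, so rank(TB) = 1.

1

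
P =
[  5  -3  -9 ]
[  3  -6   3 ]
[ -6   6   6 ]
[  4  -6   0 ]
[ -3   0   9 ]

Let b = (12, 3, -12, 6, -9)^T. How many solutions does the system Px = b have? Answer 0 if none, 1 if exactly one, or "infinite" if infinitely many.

infinite

Row reduce the augmented matrix [P | b].
R2 ← R2 − (3/5)·R1: [0, -21/5, 42/5, -21/5]
R3 ← R3 + (6/5)·R1: [0, 12/5, -24/5, 12/5]
R4 ← R4 − (4/5)·R1: [0, -18/5, 36/5, -18/5]
R5 ← R5 + (3/5)·R1: [0, -9/5, 18/5, -9/5]
R3 ← R3 + (4/7)·R2: [0, 0, 0, 0]
R4 ← R4 − (6/7)·R2: [0, 0, 0, 0]
R5 ← R5 − (3/7)·R2: [0, 0, 0, 0]
The echelon form has 2 nonzero rows, and every pivot lies in the first 3 columns, so rank(P) = rank([P|b]) = 2.
The system is consistent.
rank = 2 < 3 unknowns, so there are infinitely many solutions.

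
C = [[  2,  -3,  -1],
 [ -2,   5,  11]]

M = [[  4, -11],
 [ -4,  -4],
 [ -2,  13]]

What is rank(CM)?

2

First compute CM:
[[ 22, -23],
 [-50, 145]]
Now row reduce the product.
R2 ← R2 + (25/11)·R1: [0, 1020/11]
2 nonzero rows, so rank(CM) = 2.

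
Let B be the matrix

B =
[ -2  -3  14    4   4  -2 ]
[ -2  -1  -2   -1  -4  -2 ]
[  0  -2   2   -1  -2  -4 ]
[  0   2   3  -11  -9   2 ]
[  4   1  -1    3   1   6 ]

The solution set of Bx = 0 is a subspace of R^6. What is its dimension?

Row reduce to echelon form.
R2 ← R2 − R1: [0, 2, -16, -5, -8, 0]
R5 ← R5 + (2)·R1: [0, -5, 27, 11, 9, 2]
R3 ← R3 + R2: [0, 0, -14, -6, -10, -4]
R4 ← R4 − R2: [0, 0, 19, -6, -1, 2]
R5 ← R5 + (5/2)·R2: [0, 0, -13, -3/2, -11, 2]
R4 ← R4 + (19/14)·R3: [0, 0, 0, -99/7, -102/7, -24/7]
R5 ← R5 − (13/14)·R3: [0, 0, 0, 57/14, -12/7, 40/7]
R5 ← R5 + (19/66)·R4: [0, 0, 0, 0, -65/11, 52/11]
5 nonzero rows, so rank(B) = 5.
B has 6 columns; by rank–nullity, nullity = 6 − 5 = 1.

1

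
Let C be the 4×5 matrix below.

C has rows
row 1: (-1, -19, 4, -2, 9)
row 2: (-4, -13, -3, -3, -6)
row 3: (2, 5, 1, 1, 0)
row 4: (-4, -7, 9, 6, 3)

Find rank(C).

4

Row reduce to echelon form.
R2 ← R2 − (4)·R1: [0, 63, -19, 5, -42]
R3 ← R3 + (2)·R1: [0, -33, 9, -3, 18]
R4 ← R4 − (4)·R1: [0, 69, -7, 14, -33]
R3 ← R3 + (11/21)·R2: [0, 0, -20/21, -8/21, -4]
R4 ← R4 − (23/21)·R2: [0, 0, 290/21, 179/21, 13]
R4 ← R4 + (29/2)·R3: [0, 0, 0, 3, -45]
Echelon form has 4 nonzero rows, so rank(C) = 4.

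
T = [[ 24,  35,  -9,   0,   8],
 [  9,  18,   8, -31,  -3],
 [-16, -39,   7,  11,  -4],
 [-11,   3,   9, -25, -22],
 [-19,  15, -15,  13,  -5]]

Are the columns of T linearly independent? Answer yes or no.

Row reduce T to echelon form.
R2 ← R2 − (3/8)·R1: [0, 39/8, 91/8, -31, -6]
R3 ← R3 + (2/3)·R1: [0, -47/3, 1, 11, 4/3]
R4 ← R4 + (11/24)·R1: [0, 457/24, 39/8, -25, -55/3]
R5 ← R5 + (19/24)·R1: [0, 1025/24, -177/8, 13, 4/3]
R3 ← R3 + (376/117)·R2: [0, 0, 338/9, -10369/117, -700/39]
R4 ← R4 − (457/117)·R2: [0, 0, -356/9, 11242/117, 199/39]
R5 ← R5 − (1025/117)·R2: [0, 0, -1096/9, 33296/117, 2102/39]
R4 ← R4 + (178/169)·R3: [0, 0, 0, 6024/2197, -30323/2197]
R5 ← R5 + (548/169)·R3: [0, 0, 0, -6132/2197, -9454/2197]
R5 ← R5 + (511/502)·R4: [0, 0, 0, 0, -9213/502]
5 pivots among 5 columns.
Every column is a pivot column, so the columns are linearly independent.

yes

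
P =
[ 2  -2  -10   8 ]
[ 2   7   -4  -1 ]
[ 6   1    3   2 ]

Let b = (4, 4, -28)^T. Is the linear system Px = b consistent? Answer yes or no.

Row reduce the augmented matrix [P | b].
R2 ← R2 − R1: [0, 9, 6, -9, 0]
R3 ← R3 − (3)·R1: [0, 7, 33, -22, -40]
R3 ← R3 − (7/9)·R2: [0, 0, 85/3, -15, -40]
The echelon form has 3 nonzero rows, and every pivot lies in the first 4 columns, so rank(P) = rank([P|b]) = 3.
The system is consistent.

yes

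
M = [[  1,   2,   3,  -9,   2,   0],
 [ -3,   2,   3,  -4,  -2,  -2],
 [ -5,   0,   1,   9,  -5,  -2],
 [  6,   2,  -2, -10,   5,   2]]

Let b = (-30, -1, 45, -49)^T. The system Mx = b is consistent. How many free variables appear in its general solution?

2

Row reduce the augmented matrix [M | b].
R2 ← R2 + (3)·R1: [0, 8, 12, -31, 4, -2, -91]
R3 ← R3 + (5)·R1: [0, 10, 16, -36, 5, -2, -105]
R4 ← R4 − (6)·R1: [0, -10, -20, 44, -7, 2, 131]
R3 ← R3 − (5/4)·R2: [0, 0, 1, 11/4, 0, 1/2, 35/4]
R4 ← R4 + (5/4)·R2: [0, 0, -5, 21/4, -2, -1/2, 69/4]
R4 ← R4 + (5)·R3: [0, 0, 0, 19, -2, 2, 61]
The echelon form has 4 nonzero rows, and every pivot lies in the first 6 columns, so rank(M) = rank([M|b]) = 4.
The system is consistent.
Free variables = (unknowns) − (rank) = 6 − 4 = 2.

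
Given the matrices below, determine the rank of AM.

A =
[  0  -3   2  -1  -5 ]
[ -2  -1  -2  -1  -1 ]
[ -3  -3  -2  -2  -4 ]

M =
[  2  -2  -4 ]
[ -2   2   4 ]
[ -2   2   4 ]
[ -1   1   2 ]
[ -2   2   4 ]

First compute AM:
[[ 13, -13, -26],
 [  5,  -5, -10],
 [ 14, -14, -28]]
Now row reduce the product.
R2 ← R2 − (5/13)·R1: [0, 0, 0]
R3 ← R3 − (14/13)·R1: [0, 0, 0]
1 nonzero row, so rank(AM) = 1.

1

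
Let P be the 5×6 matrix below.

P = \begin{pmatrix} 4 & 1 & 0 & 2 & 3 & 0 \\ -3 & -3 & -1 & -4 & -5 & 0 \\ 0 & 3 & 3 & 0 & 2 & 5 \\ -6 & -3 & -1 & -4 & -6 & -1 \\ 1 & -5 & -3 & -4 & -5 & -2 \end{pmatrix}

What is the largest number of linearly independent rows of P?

3

Row reduce to echelon form.
R2 ← R2 + (3/4)·R1: [0, -9/4, -1, -5/2, -11/4, 0]
R4 ← R4 + (3/2)·R1: [0, -3/2, -1, -1, -3/2, -1]
R5 ← R5 − (1/4)·R1: [0, -21/4, -3, -9/2, -23/4, -2]
R3 ← R3 + (4/3)·R2: [0, 0, 5/3, -10/3, -5/3, 5]
R4 ← R4 − (2/3)·R2: [0, 0, -1/3, 2/3, 1/3, -1]
R5 ← R5 − (7/3)·R2: [0, 0, -2/3, 4/3, 2/3, -2]
R4 ← R4 + (1/5)·R3: [0, 0, 0, 0, 0, 0]
R5 ← R5 + (2/5)·R3: [0, 0, 0, 0, 0, 0]
Echelon form has 3 nonzero rows, so rank(P) = 3.
The rank gives the maximum number of linearly independent rows: 3.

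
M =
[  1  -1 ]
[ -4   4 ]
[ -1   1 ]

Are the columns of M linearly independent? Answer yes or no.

Row reduce M to echelon form.
R2 ← R2 + (4)·R1: [0, 0]
R3 ← R3 + R1: [0, 0]
1 pivot among 2 columns.
Only 1 < 2 pivot columns, so the columns are linearly dependent.

no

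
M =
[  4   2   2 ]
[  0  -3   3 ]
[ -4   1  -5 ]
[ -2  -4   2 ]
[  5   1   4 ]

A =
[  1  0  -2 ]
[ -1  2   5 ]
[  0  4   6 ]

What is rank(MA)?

First compute MA:
[[  2,  12,  14],
 [  3,   6,   3],
 [ -5, -18, -17],
 [  2,   0,  -4],
 [  4,  18,  19]]
Now row reduce the product.
R2 ← R2 − (3/2)·R1: [0, -12, -18]
R3 ← R3 + (5/2)·R1: [0, 12, 18]
R4 ← R4 − R1: [0, -12, -18]
R5 ← R5 − (2)·R1: [0, -6, -9]
R3 ← R3 + R2: [0, 0, 0]
R4 ← R4 − R2: [0, 0, 0]
R5 ← R5 − (1/2)·R2: [0, 0, 0]
2 nonzero rows, so rank(MA) = 2.

2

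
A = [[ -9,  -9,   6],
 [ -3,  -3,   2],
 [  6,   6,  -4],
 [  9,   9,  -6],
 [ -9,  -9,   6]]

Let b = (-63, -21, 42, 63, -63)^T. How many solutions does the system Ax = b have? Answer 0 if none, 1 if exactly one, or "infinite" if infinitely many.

infinite

Row reduce the augmented matrix [A | b].
R2 ← R2 − (1/3)·R1: [0, 0, 0, 0]
R3 ← R3 + (2/3)·R1: [0, 0, 0, 0]
R4 ← R4 + R1: [0, 0, 0, 0]
R5 ← R5 − R1: [0, 0, 0, 0]
The echelon form has 1 nonzero rows, and every pivot lies in the first 3 columns, so rank(A) = rank([A|b]) = 1.
The system is consistent.
rank = 1 < 3 unknowns, so there are infinitely many solutions.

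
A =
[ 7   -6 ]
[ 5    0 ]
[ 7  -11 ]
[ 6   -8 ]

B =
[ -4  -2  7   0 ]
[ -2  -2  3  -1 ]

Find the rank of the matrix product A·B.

First compute AB:
[[-16,  -2,  31,   6],
 [-20, -10,  35,   0],
 [ -6,   8,  16,  11],
 [ -8,   4,  18,   8]]
Now row reduce the product.
R2 ← R2 − (5/4)·R1: [0, -15/2, -15/4, -15/2]
R3 ← R3 − (3/8)·R1: [0, 35/4, 35/8, 35/4]
R4 ← R4 − (1/2)·R1: [0, 5, 5/2, 5]
R3 ← R3 + (7/6)·R2: [0, 0, 0, 0]
R4 ← R4 + (2/3)·R2: [0, 0, 0, 0]
2 nonzero rows, so rank(AB) = 2.

2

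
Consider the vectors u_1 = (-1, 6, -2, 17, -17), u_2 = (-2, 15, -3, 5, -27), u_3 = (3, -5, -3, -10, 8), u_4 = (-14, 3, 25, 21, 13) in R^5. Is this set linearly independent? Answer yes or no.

Form the matrix with these vectors as rows and row reduce.
R2 ← R2 − (2)·R1: [0, 3, 1, -29, 7]
R3 ← R3 + (3)·R1: [0, 13, -9, 41, -43]
R4 ← R4 − (14)·R1: [0, -81, 53, -217, 251]
R3 ← R3 − (13/3)·R2: [0, 0, -40/3, 500/3, -220/3]
R4 ← R4 + (27)·R2: [0, 0, 80, -1000, 440]
R4 ← R4 + (6)·R3: [0, 0, 0, 0, 0]
3 nonzero rows, so the 4 vectors span a space of dimension 3.
Since 3 < 4, the vectors are linearly dependent.

no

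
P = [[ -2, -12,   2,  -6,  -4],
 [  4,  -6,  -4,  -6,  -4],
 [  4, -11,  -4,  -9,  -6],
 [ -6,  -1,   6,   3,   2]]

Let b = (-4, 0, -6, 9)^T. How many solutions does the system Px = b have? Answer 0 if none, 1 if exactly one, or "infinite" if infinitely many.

Row reduce the augmented matrix [P | b].
R2 ← R2 + (2)·R1: [0, -30, 0, -18, -12, -8]
R3 ← R3 + (2)·R1: [0, -35, 0, -21, -14, -14]
R4 ← R4 − (3)·R1: [0, 35, 0, 21, 14, 21]
R3 ← R3 − (7/6)·R2: [0, 0, 0, 0, 0, -14/3]
R4 ← R4 + (7/6)·R2: [0, 0, 0, 0, 0, 35/3]
R4 ← R4 + (5/2)·R3: [0, 0, 0, 0, 0, 0]
The echelon form has 3 nonzero rows; the last pivot sits in the augmented column, so rank(P) = 2 but rank([P|b]) = 3.
Since the ranks differ, the system is inconsistent.
It has no solutions.

0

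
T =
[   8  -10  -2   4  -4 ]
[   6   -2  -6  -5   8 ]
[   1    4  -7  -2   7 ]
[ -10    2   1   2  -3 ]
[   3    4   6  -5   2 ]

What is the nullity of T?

Row reduce to echelon form.
R2 ← R2 − (3/4)·R1: [0, 11/2, -9/2, -8, 11]
R3 ← R3 − (1/8)·R1: [0, 21/4, -27/4, -5/2, 15/2]
R4 ← R4 + (5/4)·R1: [0, -21/2, -3/2, 7, -8]
R5 ← R5 − (3/8)·R1: [0, 31/4, 27/4, -13/2, 7/2]
R3 ← R3 − (21/22)·R2: [0, 0, -27/11, 113/22, -3]
R4 ← R4 + (21/11)·R2: [0, 0, -111/11, -91/11, 13]
R5 ← R5 − (31/22)·R2: [0, 0, 144/11, 105/22, -12]
R4 ← R4 − (37/9)·R3: [0, 0, 0, -529/18, 76/3]
R5 ← R5 + (16/3)·R3: [0, 0, 0, 193/6, -28]
R5 ← R5 + (579/529)·R4: [0, 0, 0, 0, -144/529]
5 nonzero rows, so rank(T) = 5.
T has 5 columns; by rank–nullity, nullity = 5 − 5 = 0.

0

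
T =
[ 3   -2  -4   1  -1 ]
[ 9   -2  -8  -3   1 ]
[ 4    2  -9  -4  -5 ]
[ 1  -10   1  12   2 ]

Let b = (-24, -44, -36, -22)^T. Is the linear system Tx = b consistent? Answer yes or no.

Row reduce the augmented matrix [T | b].
R2 ← R2 − (3)·R1: [0, 4, 4, -6, 4, 28]
R3 ← R3 − (4/3)·R1: [0, 14/3, -11/3, -16/3, -11/3, -4]
R4 ← R4 − (1/3)·R1: [0, -28/3, 7/3, 35/3, 7/3, -14]
R3 ← R3 − (7/6)·R2: [0, 0, -25/3, 5/3, -25/3, -110/3]
R4 ← R4 + (7/3)·R2: [0, 0, 35/3, -7/3, 35/3, 154/3]
R4 ← R4 + (7/5)·R3: [0, 0, 0, 0, 0, 0]
The echelon form has 3 nonzero rows, and every pivot lies in the first 5 columns, so rank(T) = rank([T|b]) = 3.
The system is consistent.

yes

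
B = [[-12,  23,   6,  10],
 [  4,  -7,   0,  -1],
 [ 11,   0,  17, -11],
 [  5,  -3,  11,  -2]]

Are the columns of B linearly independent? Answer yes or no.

Row reduce B to echelon form.
R2 ← R2 + (1/3)·R1: [0, 2/3, 2, 7/3]
R3 ← R3 + (11/12)·R1: [0, 253/12, 45/2, -11/6]
R4 ← R4 + (5/12)·R1: [0, 79/12, 27/2, 13/6]
R3 ← R3 − (253/8)·R2: [0, 0, -163/4, -605/8]
R4 ← R4 − (79/8)·R2: [0, 0, -25/4, -167/8]
R4 ← R4 − (25/163)·R3: [0, 0, 0, -1512/163]
4 pivots among 4 columns.
Every column is a pivot column, so the columns are linearly independent.

yes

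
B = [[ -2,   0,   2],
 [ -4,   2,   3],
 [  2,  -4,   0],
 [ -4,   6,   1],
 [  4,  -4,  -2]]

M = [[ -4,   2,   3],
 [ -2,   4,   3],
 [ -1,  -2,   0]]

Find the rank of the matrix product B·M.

First compute BM:
[[  6,  -8,  -6],
 [  9,  -6,  -6],
 [  0, -12,  -6],
 [  3,  14,   6],
 [ -6,  -4,   0]]
Now row reduce the product.
R2 ← R2 − (3/2)·R1: [0, 6, 3]
R4 ← R4 − (1/2)·R1: [0, 18, 9]
R5 ← R5 + R1: [0, -12, -6]
R3 ← R3 + (2)·R2: [0, 0, 0]
R4 ← R4 − (3)·R2: [0, 0, 0]
R5 ← R5 + (2)·R2: [0, 0, 0]
2 nonzero rows, so rank(BM) = 2.

2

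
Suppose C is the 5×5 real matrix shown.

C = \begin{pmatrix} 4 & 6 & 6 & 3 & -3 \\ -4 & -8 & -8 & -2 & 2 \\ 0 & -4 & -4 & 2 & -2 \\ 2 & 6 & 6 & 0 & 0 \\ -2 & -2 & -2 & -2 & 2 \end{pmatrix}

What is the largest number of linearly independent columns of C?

2

Row reduce to echelon form.
R2 ← R2 + R1: [0, -2, -2, 1, -1]
R4 ← R4 − (1/2)·R1: [0, 3, 3, -3/2, 3/2]
R5 ← R5 + (1/2)·R1: [0, 1, 1, -1/2, 1/2]
R3 ← R3 − (2)·R2: [0, 0, 0, 0, 0]
R4 ← R4 + (3/2)·R2: [0, 0, 0, 0, 0]
R5 ← R5 + (1/2)·R2: [0, 0, 0, 0, 0]
Echelon form has 2 nonzero rows, so rank(C) = 2.
The rank gives the maximum number of linearly independent columns: 2.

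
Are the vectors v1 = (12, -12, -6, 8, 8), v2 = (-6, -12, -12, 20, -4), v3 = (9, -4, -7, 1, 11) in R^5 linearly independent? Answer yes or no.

Form the matrix with these vectors as rows and row reduce.
R2 ← R2 + (1/2)·R1: [0, -18, -15, 24, 0]
R3 ← R3 − (3/4)·R1: [0, 5, -5/2, -5, 5]
R3 ← R3 + (5/18)·R2: [0, 0, -20/3, 5/3, 5]
3 nonzero rows, so the 3 vectors span a space of dimension 3.
Since 3 = 3, the vectors are linearly independent.

yes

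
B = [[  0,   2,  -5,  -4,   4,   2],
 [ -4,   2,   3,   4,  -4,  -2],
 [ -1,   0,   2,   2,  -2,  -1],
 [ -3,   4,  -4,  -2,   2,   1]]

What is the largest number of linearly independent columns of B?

2

Row reduce to echelon form.
Swap R1 ↔ R2
R3 ← R3 − (1/4)·R1: [0, -1/2, 5/4, 1, -1, -1/2]
R4 ← R4 − (3/4)·R1: [0, 5/2, -25/4, -5, 5, 5/2]
R3 ← R3 + (1/4)·R2: [0, 0, 0, 0, 0, 0]
R4 ← R4 − (5/4)·R2: [0, 0, 0, 0, 0, 0]
Echelon form has 2 nonzero rows, so rank(B) = 2.
The rank gives the maximum number of linearly independent columns: 2.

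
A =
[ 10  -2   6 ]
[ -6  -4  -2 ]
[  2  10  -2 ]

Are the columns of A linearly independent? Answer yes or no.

Row reduce A to echelon form.
R2 ← R2 + (3/5)·R1: [0, -26/5, 8/5]
R3 ← R3 − (1/5)·R1: [0, 52/5, -16/5]
R3 ← R3 + (2)·R2: [0, 0, 0]
2 pivots among 3 columns.
Only 2 < 3 pivot columns, so the columns are linearly dependent.

no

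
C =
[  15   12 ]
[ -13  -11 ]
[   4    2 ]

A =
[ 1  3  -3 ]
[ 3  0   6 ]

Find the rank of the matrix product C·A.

2

First compute CA:
[[ 51,  45,  27],
 [-46, -39, -27],
 [ 10,  12,   0]]
Now row reduce the product.
R2 ← R2 + (46/51)·R1: [0, 27/17, -45/17]
R3 ← R3 − (10/51)·R1: [0, 54/17, -90/17]
R3 ← R3 − (2)·R2: [0, 0, 0]
2 nonzero rows, so rank(CA) = 2.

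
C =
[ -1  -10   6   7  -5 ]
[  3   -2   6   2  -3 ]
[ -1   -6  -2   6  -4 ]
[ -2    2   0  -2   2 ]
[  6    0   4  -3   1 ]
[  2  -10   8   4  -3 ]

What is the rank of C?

4

Row reduce to echelon form.
R2 ← R2 + (3)·R1: [0, -32, 24, 23, -18]
R3 ← R3 − R1: [0, 4, -8, -1, 1]
R4 ← R4 − (2)·R1: [0, 22, -12, -16, 12]
R5 ← R5 + (6)·R1: [0, -60, 40, 39, -29]
R6 ← R6 + (2)·R1: [0, -30, 20, 18, -13]
R3 ← R3 + (1/8)·R2: [0, 0, -5, 15/8, -5/4]
R4 ← R4 + (11/16)·R2: [0, 0, 9/2, -3/16, -3/8]
R5 ← R5 − (15/8)·R2: [0, 0, -5, -33/8, 19/4]
R6 ← R6 − (15/16)·R2: [0, 0, -5/2, -57/16, 31/8]
R4 ← R4 + (9/10)·R3: [0, 0, 0, 3/2, -3/2]
R5 ← R5 − R3: [0, 0, 0, -6, 6]
R6 ← R6 − (1/2)·R3: [0, 0, 0, -9/2, 9/2]
R5 ← R5 + (4)·R4: [0, 0, 0, 0, 0]
R6 ← R6 + (3)·R4: [0, 0, 0, 0, 0]
Echelon form has 4 nonzero rows, so rank(C) = 4.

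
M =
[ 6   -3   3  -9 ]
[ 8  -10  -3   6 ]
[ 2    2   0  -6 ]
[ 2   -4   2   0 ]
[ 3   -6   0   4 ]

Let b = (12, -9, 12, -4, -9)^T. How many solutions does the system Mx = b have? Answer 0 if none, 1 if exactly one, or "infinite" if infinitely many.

infinite

Row reduce the augmented matrix [M | b].
R2 ← R2 − (4/3)·R1: [0, -6, -7, 18, -25]
R3 ← R3 − (1/3)·R1: [0, 3, -1, -3, 8]
R4 ← R4 − (1/3)·R1: [0, -3, 1, 3, -8]
R5 ← R5 − (1/2)·R1: [0, -9/2, -3/2, 17/2, -15]
R3 ← R3 + (1/2)·R2: [0, 0, -9/2, 6, -9/2]
R4 ← R4 − (1/2)·R2: [0, 0, 9/2, -6, 9/2]
R5 ← R5 − (3/4)·R2: [0, 0, 15/4, -5, 15/4]
R4 ← R4 + R3: [0, 0, 0, 0, 0]
R5 ← R5 + (5/6)·R3: [0, 0, 0, 0, 0]
The echelon form has 3 nonzero rows, and every pivot lies in the first 4 columns, so rank(M) = rank([M|b]) = 3.
The system is consistent.
rank = 3 < 4 unknowns, so there are infinitely many solutions.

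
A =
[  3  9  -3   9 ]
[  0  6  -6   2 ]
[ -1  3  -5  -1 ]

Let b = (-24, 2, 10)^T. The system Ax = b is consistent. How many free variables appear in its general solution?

2

Row reduce the augmented matrix [A | b].
R3 ← R3 + (1/3)·R1: [0, 6, -6, 2, 2]
R3 ← R3 − R2: [0, 0, 0, 0, 0]
The echelon form has 2 nonzero rows, and every pivot lies in the first 4 columns, so rank(A) = rank([A|b]) = 2.
The system is consistent.
Free variables = (unknowns) − (rank) = 4 − 2 = 2.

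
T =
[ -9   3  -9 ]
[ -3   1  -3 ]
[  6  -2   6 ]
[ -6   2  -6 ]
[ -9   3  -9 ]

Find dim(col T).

Row reduce to echelon form.
R2 ← R2 − (1/3)·R1: [0, 0, 0]
R3 ← R3 + (2/3)·R1: [0, 0, 0]
R4 ← R4 − (2/3)·R1: [0, 0, 0]
R5 ← R5 − R1: [0, 0, 0]
Echelon form has 1 nonzero row, so rank(T) = 1.
The column space has dimension equal to the rank: 1.

1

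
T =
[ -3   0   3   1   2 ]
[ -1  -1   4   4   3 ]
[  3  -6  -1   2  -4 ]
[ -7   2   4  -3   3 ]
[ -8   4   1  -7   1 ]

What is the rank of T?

4

Row reduce to echelon form.
R2 ← R2 − (1/3)·R1: [0, -1, 3, 11/3, 7/3]
R3 ← R3 + R1: [0, -6, 2, 3, -2]
R4 ← R4 − (7/3)·R1: [0, 2, -3, -16/3, -5/3]
R5 ← R5 − (8/3)·R1: [0, 4, -7, -29/3, -13/3]
R3 ← R3 − (6)·R2: [0, 0, -16, -19, -16]
R4 ← R4 + (2)·R2: [0, 0, 3, 2, 3]
R5 ← R5 + (4)·R2: [0, 0, 5, 5, 5]
R4 ← R4 + (3/16)·R3: [0, 0, 0, -25/16, 0]
R5 ← R5 + (5/16)·R3: [0, 0, 0, -15/16, 0]
R5 ← R5 − (3/5)·R4: [0, 0, 0, 0, 0]
Echelon form has 4 nonzero rows, so rank(T) = 4.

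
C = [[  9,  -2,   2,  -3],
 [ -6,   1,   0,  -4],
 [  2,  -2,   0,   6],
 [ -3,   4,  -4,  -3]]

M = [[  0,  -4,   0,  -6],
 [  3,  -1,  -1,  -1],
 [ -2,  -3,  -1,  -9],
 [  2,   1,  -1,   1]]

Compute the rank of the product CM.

First compute CM:
[[-16, -43,   3, -73],
 [ -5,  19,   3,  31],
 [  6,   0,  -4,  -4],
 [ 14,  17,   3,  47]]
Now row reduce the product.
R2 ← R2 − (5/16)·R1: [0, 519/16, 33/16, 861/16]
R3 ← R3 + (3/8)·R1: [0, -129/8, -23/8, -251/8]
R4 ← R4 + (7/8)·R1: [0, -165/8, 45/8, -135/8]
R3 ← R3 + (86/173)·R2: [0, 0, -320/173, -800/173]
R4 ← R4 + (110/173)·R2: [0, 0, 1200/173, 3000/173]
R4 ← R4 + (15/4)·R3: [0, 0, 0, 0]
3 nonzero rows, so rank(CM) = 3.

3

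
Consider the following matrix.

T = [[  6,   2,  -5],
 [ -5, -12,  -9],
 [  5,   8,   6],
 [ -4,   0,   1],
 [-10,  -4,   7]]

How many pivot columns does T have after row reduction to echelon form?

Row reduce to echelon form.
R2 ← R2 + (5/6)·R1: [0, -31/3, -79/6]
R3 ← R3 − (5/6)·R1: [0, 19/3, 61/6]
R4 ← R4 + (2/3)·R1: [0, 4/3, -7/3]
R5 ← R5 + (5/3)·R1: [0, -2/3, -4/3]
R3 ← R3 + (19/31)·R2: [0, 0, 65/31]
R4 ← R4 + (4/31)·R2: [0, 0, -125/31]
R5 ← R5 − (2/31)·R2: [0, 0, -15/31]
R4 ← R4 + (25/13)·R3: [0, 0, 0]
R5 ← R5 + (3/13)·R3: [0, 0, 0]
Echelon form has 3 nonzero rows, so rank(T) = 3.
Each nonzero row contributes one pivot column: 3 pivot columns.

3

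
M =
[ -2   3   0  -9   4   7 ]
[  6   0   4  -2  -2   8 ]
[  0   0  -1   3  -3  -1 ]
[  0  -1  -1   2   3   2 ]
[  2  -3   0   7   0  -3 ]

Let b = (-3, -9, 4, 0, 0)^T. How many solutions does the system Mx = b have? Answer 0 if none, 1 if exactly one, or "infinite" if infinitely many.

Row reduce the augmented matrix [M | b].
R2 ← R2 + (3)·R1: [0, 9, 4, -29, 10, 29, -18]
R5 ← R5 + R1: [0, 0, 0, -2, 4, 4, -3]
R4 ← R4 + (1/9)·R2: [0, 0, -5/9, -11/9, 37/9, 47/9, -2]
R4 ← R4 − (5/9)·R3: [0, 0, 0, -26/9, 52/9, 52/9, -38/9]
R5 ← R5 − (9/13)·R4: [0, 0, 0, 0, 0, 0, -1/13]
The echelon form has 5 nonzero rows; the last pivot sits in the augmented column, so rank(M) = 4 but rank([M|b]) = 5.
Since the ranks differ, the system is inconsistent.
It has no solutions.

0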